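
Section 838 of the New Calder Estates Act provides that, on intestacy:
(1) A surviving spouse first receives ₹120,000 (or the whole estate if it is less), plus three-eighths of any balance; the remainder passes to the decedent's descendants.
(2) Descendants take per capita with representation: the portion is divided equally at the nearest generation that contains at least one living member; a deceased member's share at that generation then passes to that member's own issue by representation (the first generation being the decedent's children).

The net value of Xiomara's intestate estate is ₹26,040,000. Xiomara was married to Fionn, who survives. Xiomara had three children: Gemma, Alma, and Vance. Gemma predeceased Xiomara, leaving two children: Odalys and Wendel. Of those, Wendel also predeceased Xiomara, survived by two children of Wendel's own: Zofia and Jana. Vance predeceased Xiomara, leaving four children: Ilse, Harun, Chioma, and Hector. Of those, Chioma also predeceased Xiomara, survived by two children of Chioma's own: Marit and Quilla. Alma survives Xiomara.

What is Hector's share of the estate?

Hector receives ₹1,350,000.

Fionn first takes ₹120,000, leaving a balance of ₹25,920,000. Fionn then takes three-eighths of the balance (₹9,720,000), for a total of ₹9,840,000. The remaining ₹16,200,000 passes to the descendants.
The descendants' portion (₹16,200,000) is divided into 3 shares of ₹5,400,000: Alma takes ₹5,400,000; Gemma's ₹5,400,000 share passes to Gemma's issue; Vance's ₹5,400,000 share passes to Vance's issue.
Gemma's share (₹5,400,000) is divided into 2 shares of ₹2,700,000: Odalys takes ₹2,700,000; Wendel's ₹2,700,000 share passes to Wendel's issue.
Wendel's share (₹2,700,000) is divided into 2 shares of ₹1,350,000: Zofia and Jana each take ₹1,350,000.
Vance's share (₹5,400,000) is divided into 4 shares of ₹1,350,000: Ilse, Harun, and Hector each take ₹1,350,000; Chioma's ₹1,350,000 share passes to Chioma's issue.
Chioma's share (₹1,350,000) is divided into 2 shares of ₹675,000: Marit and Quilla each take ₹675,000.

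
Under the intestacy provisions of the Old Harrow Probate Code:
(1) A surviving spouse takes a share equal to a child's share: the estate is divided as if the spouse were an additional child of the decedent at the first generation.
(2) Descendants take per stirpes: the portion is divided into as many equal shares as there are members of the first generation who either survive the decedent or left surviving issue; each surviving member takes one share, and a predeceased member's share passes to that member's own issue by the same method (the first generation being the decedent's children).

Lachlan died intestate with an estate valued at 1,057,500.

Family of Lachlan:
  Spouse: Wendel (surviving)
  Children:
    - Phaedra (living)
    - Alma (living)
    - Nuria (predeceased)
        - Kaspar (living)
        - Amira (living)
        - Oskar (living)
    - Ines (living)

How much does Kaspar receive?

Kaspar receives 70,500.

The spouse counts as an additional share at the children's level, so there are 5 primary shares of 211,500. Wendel takes one such share (211,500).
The children's combined portion (846,000) is divided into 4 shares of 211,500: Phaedra, Alma, and Ines each take 211,500; Nuria's 211,500 share passes to Nuria's issue.
Nuria's share (211,500) is divided into 3 shares of 70,500: Kaspar, Amira, and Oskar each take 70,500.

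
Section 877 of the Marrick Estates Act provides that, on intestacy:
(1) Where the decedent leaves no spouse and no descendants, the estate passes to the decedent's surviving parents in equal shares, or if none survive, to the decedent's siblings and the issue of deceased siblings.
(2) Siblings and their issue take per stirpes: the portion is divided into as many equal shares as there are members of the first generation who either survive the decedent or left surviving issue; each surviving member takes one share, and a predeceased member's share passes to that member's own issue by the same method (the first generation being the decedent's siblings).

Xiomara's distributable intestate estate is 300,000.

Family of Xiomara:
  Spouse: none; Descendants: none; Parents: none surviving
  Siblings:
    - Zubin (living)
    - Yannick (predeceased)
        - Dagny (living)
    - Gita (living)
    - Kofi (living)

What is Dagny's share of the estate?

Dagny receives 75,000.

The entire 300,000 passes to the siblings and their issue.
That amount (300,000) is divided into 4 shares of 75,000: Zubin, Gita, and Kofi each take 75,000; Yannick's 75,000 share passes to Yannick's issue.
Yannick's share (75,000) passes entirely to Dagny.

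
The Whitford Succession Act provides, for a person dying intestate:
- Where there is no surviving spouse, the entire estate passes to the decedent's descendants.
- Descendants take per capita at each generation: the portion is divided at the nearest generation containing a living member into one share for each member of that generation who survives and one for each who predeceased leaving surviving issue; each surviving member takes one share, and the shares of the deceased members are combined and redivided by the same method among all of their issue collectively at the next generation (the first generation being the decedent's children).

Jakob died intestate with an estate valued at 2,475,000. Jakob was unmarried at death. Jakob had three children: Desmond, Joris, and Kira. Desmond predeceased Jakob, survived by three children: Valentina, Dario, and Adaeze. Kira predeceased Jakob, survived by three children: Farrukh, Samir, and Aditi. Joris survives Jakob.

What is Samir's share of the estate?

Samir receives 275,000.

The entire 2,475,000 passes to the descendants.
That amount (2,475,000) is divided at the children's generation into 3 shares of 825,000. Joris takes 825,000. The 2 shares of the deceased (Desmond and Kira) are combined into a pool of 1,650,000.
That pool (1,650,000) is divided at the grandchildren's generation equally among Valentina, Dario, Adaeze, Farrukh, Samir, and Aditi: 275,000 each.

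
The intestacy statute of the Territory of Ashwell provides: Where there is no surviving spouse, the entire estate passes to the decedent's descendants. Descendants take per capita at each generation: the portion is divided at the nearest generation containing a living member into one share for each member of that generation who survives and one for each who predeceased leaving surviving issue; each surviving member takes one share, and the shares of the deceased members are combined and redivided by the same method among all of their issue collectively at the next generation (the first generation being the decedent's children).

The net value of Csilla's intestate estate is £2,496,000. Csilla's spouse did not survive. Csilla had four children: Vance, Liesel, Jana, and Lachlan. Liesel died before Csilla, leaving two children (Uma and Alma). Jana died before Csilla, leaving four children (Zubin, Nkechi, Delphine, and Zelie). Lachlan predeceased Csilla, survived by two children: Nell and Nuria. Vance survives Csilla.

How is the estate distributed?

Vance: £624,000; Uma: £234,000; Alma: £234,000; Zubin: £234,000; Nkechi: £234,000; Delphine: £234,000; Zelie: £234,000; Nell: £234,000; Nuria: £234,000

The entire £2,496,000 passes to the descendants.
That amount (£2,496,000) is divided at the children's generation into 4 shares of £624,000. Vance takes £624,000. The 3 shares of the deceased (Liesel, Jana, and Lachlan) are combined into a pool of £1,872,000.
That pool (£1,872,000) is divided at the grandchildren's generation equally among Uma, Alma, Zubin, Nkechi, Delphine, Zelie, Nell, and Nuria: £234,000 each.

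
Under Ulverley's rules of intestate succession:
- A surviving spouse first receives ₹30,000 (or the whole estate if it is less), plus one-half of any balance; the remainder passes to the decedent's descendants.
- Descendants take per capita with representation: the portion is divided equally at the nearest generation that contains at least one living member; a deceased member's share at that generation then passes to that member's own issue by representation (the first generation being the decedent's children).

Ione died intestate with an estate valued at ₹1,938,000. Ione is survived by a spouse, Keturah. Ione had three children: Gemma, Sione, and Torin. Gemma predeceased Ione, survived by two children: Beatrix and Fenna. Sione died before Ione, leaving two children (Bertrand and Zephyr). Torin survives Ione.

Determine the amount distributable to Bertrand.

Bertrand receives ₹159,000.

Keturah first takes ₹30,000, leaving a balance of ₹1,908,000. Keturah then takes one-half of the balance (₹954,000), for a total of ₹984,000. The remaining ₹954,000 passes to the descendants.
The descendants' portion (₹954,000) is divided into 3 shares of ₹318,000: Torin takes ₹318,000; Gemma's ₹318,000 share passes to Gemma's issue; Sione's ₹318,000 share passes to Sione's issue.
Gemma's share (₹318,000) is divided into 2 shares of ₹159,000: Beatrix and Fenna each take ₹159,000.
Sione's share (₹318,000) is divided into 2 shares of ₹159,000: Bertrand and Zephyr each take ₹159,000.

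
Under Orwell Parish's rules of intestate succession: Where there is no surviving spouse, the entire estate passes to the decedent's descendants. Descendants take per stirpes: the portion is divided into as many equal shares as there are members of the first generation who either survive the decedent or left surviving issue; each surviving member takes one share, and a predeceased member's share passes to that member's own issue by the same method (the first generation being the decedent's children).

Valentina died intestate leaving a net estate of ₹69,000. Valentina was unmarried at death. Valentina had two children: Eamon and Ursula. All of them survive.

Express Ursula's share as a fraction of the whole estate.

Ursula receives 1/2 of the estate.

The entire ₹69,000 passes to the descendants.
That amount (₹69,000) is divided into 2 shares of ₹34,500: Eamon and Ursula each take ₹34,500.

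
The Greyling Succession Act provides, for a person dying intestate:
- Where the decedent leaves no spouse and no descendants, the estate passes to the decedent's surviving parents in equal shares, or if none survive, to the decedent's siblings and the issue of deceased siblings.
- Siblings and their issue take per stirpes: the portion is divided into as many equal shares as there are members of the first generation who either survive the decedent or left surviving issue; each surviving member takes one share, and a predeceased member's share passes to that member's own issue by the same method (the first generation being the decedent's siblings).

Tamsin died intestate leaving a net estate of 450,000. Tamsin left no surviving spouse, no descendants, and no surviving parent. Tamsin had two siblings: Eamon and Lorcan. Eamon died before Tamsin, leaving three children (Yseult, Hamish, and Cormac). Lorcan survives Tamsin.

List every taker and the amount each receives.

The entire 450,000 passes to the siblings and their issue.
That amount (450,000) is divided into 2 shares of 225,000: Lorcan takes 225,000; Eamon's 225,000 share passes to Eamon's issue.
Eamon's share (225,000) is divided into 3 shares of 75,000: Yseult, Hamish, and Cormac each take 75,000.

Yseult: 75,000; Hamish: 75,000; Cormac: 75,000; Lorcan: 225,000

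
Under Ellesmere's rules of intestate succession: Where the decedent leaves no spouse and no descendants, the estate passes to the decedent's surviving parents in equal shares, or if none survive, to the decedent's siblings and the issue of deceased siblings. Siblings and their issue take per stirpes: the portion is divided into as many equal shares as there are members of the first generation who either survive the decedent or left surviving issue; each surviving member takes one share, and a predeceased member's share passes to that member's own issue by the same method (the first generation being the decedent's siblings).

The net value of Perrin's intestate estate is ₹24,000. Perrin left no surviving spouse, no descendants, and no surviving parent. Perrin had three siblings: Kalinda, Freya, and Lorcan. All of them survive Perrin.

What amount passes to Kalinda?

The entire ₹24,000 passes to the siblings and their issue.
That amount (₹24,000) is divided into 3 shares of ₹8,000: Kalinda, Freya, and Lorcan each take ₹8,000.

Kalinda receives ₹8,000.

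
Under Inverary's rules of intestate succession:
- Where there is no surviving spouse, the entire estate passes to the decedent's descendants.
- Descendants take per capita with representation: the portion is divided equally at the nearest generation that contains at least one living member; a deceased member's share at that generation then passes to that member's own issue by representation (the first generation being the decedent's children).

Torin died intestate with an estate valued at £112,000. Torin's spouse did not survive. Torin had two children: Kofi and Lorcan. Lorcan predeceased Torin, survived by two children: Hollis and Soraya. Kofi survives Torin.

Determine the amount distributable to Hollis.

The entire £112,000 passes to the descendants.
That amount (£112,000) is divided into 2 shares of £56,000: Kofi takes £56,000; Lorcan's £56,000 share passes to Lorcan's issue.
Lorcan's share (£56,000) is divided into 2 shares of £28,000: Hollis and Soraya each take £28,000.

Hollis receives £28,000.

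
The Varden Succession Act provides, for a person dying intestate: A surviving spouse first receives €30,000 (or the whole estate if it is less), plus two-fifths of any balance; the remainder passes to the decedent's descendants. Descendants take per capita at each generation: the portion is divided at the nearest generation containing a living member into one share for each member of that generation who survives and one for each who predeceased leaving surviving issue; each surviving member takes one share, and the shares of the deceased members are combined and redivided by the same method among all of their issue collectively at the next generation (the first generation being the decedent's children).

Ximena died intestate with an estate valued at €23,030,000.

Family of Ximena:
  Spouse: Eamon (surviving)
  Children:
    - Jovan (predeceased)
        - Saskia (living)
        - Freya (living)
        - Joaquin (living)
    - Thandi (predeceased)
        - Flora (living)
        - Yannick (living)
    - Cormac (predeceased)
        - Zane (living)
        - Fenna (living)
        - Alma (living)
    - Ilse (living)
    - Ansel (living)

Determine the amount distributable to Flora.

Eamon first takes €30,000, leaving a balance of €23,000,000. Eamon then takes two-fifths of the balance (€9,200,000), for a total of €9,230,000. The remaining €13,800,000 passes to the descendants.
The descendants' portion (€13,800,000) is divided at the children's generation into 5 shares of €2,760,000. Ilse and Ansel each take €2,760,000. The 3 shares of the deceased (Jovan, Thandi, and Cormac) are combined into a pool of €8,280,000.
That pool (€8,280,000) is divided at the grandchildren's generation equally among Saskia, Freya, Joaquin, Flora, Yannick, Zane, Fenna, and Alma: €1,035,000 each.

Flora receives €1,035,000.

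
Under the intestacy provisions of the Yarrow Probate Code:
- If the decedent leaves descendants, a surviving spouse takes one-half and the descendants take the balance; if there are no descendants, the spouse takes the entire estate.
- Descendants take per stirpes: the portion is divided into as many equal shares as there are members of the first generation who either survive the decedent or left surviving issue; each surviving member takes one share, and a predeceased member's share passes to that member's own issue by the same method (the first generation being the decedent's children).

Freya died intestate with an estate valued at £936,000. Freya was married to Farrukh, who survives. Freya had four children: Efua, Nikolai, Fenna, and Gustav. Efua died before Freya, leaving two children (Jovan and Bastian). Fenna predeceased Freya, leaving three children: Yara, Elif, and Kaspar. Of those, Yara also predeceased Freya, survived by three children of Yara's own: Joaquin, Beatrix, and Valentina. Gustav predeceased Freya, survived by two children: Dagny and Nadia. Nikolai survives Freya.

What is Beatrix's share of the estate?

Farrukh takes one-half of £936,000 = £468,000. The remaining £468,000 passes to the descendants.
The descendants' portion (£468,000) is divided into 4 shares of £117,000: Nikolai takes £117,000; Efua's £117,000 share passes to Efua's issue; Fenna's £117,000 share passes to Fenna's issue; Gustav's £117,000 share passes to Gustav's issue.
Efua's share (£117,000) is divided into 2 shares of £58,500: Jovan and Bastian each take £58,500.
Fenna's share (£117,000) is divided into 3 shares of £39,000: Elif and Kaspar each take £39,000; Yara's £39,000 share passes to Yara's issue.
Yara's share (£39,000) is divided into 3 shares of £13,000: Joaquin, Beatrix, and Valentina each take £13,000.
Gustav's share (£117,000) is divided into 2 shares of £58,500: Dagny and Nadia each take £58,500.

Beatrix receives £13,000.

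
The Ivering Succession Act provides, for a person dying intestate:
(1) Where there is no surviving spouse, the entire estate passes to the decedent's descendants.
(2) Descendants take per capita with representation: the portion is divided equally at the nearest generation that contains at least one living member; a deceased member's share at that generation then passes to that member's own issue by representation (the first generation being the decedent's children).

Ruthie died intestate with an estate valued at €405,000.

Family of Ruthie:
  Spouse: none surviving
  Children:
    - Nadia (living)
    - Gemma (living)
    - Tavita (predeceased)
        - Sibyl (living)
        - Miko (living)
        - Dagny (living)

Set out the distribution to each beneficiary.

Nadia: €135,000; Gemma: €135,000; Sibyl: €45,000; Miko: €45,000; Dagny: €45,000

The entire €405,000 passes to the descendants.
That amount (€405,000) is divided into 3 shares of €135,000: Nadia and Gemma each take €135,000; Tavita's €135,000 share passes to Tavita's issue.
Tavita's share (€135,000) is divided into 3 shares of €45,000: Sibyl, Miko, and Dagny each take €45,000.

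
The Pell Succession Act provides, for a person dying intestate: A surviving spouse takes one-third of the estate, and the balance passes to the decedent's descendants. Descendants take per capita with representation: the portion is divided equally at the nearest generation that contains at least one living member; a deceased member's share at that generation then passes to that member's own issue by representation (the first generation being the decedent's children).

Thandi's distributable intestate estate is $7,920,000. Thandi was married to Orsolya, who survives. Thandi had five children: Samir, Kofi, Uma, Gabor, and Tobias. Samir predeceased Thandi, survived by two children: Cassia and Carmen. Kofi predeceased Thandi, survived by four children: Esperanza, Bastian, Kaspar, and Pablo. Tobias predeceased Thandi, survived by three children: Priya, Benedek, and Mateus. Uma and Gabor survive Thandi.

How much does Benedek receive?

Benedek receives $352,000.

Orsolya takes one-third of $7,920,000 = $2,640,000. The remaining $5,280,000 passes to the descendants.
The descendants' portion ($5,280,000) is divided into 5 shares of $1,056,000: Uma and Gabor each take $1,056,000; Samir's $1,056,000 share passes to Samir's issue; Kofi's $1,056,000 share passes to Kofi's issue; Tobias's $1,056,000 share passes to Tobias's issue.
Samir's share ($1,056,000) is divided into 2 shares of $528,000: Cassia and Carmen each take $528,000.
Kofi's share ($1,056,000) is divided into 4 shares of $264,000: Esperanza, Bastian, Kaspar, and Pablo each take $264,000.
Tobias's share ($1,056,000) is divided into 3 shares of $352,000: Priya, Benedek, and Mateus each take $352,000.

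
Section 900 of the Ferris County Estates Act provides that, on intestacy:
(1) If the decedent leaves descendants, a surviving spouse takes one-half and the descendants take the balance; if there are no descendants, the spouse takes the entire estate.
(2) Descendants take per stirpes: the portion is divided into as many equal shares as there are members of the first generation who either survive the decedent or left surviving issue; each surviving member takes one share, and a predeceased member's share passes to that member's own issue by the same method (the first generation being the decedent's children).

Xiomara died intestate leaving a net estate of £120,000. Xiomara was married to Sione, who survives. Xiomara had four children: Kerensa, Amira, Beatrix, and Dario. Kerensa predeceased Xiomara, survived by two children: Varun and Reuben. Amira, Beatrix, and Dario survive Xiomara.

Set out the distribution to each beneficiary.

Sione takes one-half of £120,000 = £60,000. The remaining £60,000 passes to the descendants.
The descendants' portion (£60,000) is divided into 4 shares of £15,000: Amira, Beatrix, and Dario each take £15,000; Kerensa's £15,000 share passes to Kerensa's issue.
Kerensa's share (£15,000) is divided into 2 shares of £7,500: Varun and Reuben each take £7,500.

Sione: £60,000; Varun: £7,500; Reuben: £7,500; Amira: £15,000; Beatrix: £15,000; Dario: £15,000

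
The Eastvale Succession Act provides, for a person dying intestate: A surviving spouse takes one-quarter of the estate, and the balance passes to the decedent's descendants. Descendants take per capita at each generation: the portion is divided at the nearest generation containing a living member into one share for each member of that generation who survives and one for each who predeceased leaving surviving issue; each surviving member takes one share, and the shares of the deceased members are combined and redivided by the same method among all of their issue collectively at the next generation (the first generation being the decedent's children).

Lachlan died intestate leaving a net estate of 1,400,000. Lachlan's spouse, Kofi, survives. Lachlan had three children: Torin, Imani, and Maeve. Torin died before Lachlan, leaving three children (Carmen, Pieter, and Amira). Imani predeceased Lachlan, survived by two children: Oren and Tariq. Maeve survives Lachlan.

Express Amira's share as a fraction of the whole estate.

Amira receives 1/10 of the estate.

Kofi takes one-quarter of 1,400,000 = 350,000. The remaining 1,050,000 passes to the descendants.
The descendants' portion (1,050,000) is divided at the children's generation into 3 shares of 350,000. Maeve takes 350,000. The 2 shares of the deceased (Torin and Imani) are combined into a pool of 700,000.
That pool (700,000) is divided at the grandchildren's generation equally among Carmen, Pieter, Amira, Oren, and Tariq: 140,000 each.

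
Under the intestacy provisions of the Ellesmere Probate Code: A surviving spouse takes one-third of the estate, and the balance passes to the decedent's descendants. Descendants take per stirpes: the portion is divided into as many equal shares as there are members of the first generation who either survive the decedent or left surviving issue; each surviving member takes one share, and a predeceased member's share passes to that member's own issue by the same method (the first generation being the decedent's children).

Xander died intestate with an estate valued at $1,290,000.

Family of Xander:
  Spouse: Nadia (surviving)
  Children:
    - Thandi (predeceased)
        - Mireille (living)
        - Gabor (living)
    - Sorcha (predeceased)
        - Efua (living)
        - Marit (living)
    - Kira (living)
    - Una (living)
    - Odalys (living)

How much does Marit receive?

Marit receives $86,000.

Nadia takes one-third of $1,290,000 = $430,000. The remaining $860,000 passes to the descendants.
The descendants' portion ($860,000) is divided into 5 shares of $172,000: Kira, Una, and Odalys each take $172,000; Thandi's $172,000 share passes to Thandi's issue; Sorcha's $172,000 share passes to Sorcha's issue.
Thandi's share ($172,000) is divided into 2 shares of $86,000: Mireille and Gabor each take $86,000.
Sorcha's share ($172,000) is divided into 2 shares of $86,000: Efua and Marit each take $86,000.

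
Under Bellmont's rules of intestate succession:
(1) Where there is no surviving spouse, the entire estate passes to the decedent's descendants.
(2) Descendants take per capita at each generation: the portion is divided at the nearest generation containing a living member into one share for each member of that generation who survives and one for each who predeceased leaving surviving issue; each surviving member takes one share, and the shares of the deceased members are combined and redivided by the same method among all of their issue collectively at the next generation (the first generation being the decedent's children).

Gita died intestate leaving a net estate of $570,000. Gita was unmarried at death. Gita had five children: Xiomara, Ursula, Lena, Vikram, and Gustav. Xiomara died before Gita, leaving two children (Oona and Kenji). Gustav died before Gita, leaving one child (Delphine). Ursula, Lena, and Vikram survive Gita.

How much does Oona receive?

Oona receives $76,000.

The entire $570,000 passes to the descendants.
That amount ($570,000) is divided at the children's generation into 5 shares of $114,000. Ursula, Lena, and Vikram each take $114,000. The 2 shares of the deceased (Xiomara and Gustav) are combined into a pool of $228,000.
That pool ($228,000) is divided at the grandchildren's generation equally among Oona, Kenji, and Delphine: $76,000 each.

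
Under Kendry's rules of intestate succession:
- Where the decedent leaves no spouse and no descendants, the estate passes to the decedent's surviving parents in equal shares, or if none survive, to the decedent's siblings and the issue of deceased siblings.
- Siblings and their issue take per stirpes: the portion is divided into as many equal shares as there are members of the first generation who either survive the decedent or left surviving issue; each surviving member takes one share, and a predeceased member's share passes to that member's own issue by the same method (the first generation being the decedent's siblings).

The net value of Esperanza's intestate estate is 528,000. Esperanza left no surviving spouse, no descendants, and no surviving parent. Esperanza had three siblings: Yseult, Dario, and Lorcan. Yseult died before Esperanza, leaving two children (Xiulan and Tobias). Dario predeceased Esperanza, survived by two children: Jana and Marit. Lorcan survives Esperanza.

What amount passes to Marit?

The entire 528,000 passes to the siblings and their issue.
That amount (528,000) is divided into 3 shares of 176,000: Lorcan takes 176,000; Yseult's 176,000 share passes to Yseult's issue; Dario's 176,000 share passes to Dario's issue.
Yseult's share (176,000) is divided into 2 shares of 88,000: Xiulan and Tobias each take 88,000.
Dario's share (176,000) is divided into 2 shares of 88,000: Jana and Marit each take 88,000.

Marit receives 88,000.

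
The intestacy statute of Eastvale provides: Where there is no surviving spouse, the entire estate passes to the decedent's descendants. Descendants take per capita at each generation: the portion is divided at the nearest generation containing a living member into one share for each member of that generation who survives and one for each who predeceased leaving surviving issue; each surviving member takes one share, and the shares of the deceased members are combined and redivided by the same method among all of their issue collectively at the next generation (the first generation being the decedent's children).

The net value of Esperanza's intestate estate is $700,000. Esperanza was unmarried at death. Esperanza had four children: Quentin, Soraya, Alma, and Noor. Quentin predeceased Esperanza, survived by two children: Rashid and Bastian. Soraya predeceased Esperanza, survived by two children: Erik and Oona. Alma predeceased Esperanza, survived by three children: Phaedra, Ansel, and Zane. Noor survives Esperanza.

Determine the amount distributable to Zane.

The entire $700,000 passes to the descendants.
That amount ($700,000) is divided at the children's generation into 4 shares of $175,000. Noor takes $175,000. The 3 shares of the deceased (Quentin, Soraya, and Alma) are combined into a pool of $525,000.
That pool ($525,000) is divided at the grandchildren's generation equally among Rashid, Bastian, Erik, Oona, Phaedra, Ansel, and Zane: $75,000 each.

Zane receives $75,000.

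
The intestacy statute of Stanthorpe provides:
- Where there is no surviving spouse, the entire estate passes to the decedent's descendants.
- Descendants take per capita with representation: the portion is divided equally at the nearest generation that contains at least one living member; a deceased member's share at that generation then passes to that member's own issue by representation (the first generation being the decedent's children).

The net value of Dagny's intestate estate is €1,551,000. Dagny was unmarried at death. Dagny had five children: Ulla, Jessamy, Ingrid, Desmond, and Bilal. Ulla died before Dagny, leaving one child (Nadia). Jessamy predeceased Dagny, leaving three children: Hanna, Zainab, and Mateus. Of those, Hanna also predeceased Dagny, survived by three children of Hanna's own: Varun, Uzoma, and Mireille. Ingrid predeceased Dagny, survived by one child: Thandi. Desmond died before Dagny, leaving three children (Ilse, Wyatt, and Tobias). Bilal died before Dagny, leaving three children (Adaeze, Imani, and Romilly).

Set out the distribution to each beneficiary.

The entire €1,551,000 passes to the descendants.
No child survives, so the initial division is made at the grandchildren's generation.
That amount (€1,551,000) is divided into 11 shares of €141,000: Nadia, Zainab, Mateus, Thandi, Ilse, Wyatt, Tobias, Adaeze, Imani, and Romilly each take €141,000; Hanna's €141,000 share passes to Hanna's issue.
Hanna's share (€141,000) is divided into 3 shares of €47,000: Varun, Uzoma, and Mireille each take €47,000.

Nadia: €141,000; Varun: €47,000; Uzoma: €47,000; Mireille: €47,000; Zainab: €141,000; Mateus: €141,000; Thandi: €141,000; Ilse: €141,000; Wyatt: €141,000; Tobias: €141,000; Adaeze: €141,000; Imani: €141,000; Romilly: €141,000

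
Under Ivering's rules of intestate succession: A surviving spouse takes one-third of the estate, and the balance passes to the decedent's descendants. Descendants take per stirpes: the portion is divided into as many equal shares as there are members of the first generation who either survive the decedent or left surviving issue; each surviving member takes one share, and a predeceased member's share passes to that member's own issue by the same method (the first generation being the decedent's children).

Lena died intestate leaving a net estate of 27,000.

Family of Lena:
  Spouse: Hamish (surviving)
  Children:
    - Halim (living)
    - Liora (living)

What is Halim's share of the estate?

Hamish takes one-third of 27,000 = 9,000. The remaining 18,000 passes to the descendants.
The descendants' portion (18,000) is divided into 2 shares of 9,000: Halim and Liora each take 9,000.

Halim receives 9,000.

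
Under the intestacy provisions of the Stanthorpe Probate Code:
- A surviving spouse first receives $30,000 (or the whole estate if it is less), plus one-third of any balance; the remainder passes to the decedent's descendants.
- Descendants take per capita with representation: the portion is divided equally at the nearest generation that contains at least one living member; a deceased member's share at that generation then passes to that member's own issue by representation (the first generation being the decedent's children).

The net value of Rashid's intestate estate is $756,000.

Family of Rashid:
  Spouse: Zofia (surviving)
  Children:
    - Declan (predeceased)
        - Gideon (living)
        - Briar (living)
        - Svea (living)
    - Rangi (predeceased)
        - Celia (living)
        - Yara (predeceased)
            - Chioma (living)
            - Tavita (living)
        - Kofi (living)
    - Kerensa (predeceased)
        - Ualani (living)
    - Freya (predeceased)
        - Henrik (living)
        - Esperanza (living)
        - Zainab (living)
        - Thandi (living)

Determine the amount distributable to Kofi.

Kofi receives $44,000.

Zofia first takes $30,000, leaving a balance of $726,000. Zofia then takes one-third of the balance ($242,000), for a total of $272,000. The remaining $484,000 passes to the descendants.
No child survives, so the initial division is made at the grandchildren's generation.
The descendants' portion ($484,000) is divided into 11 shares of $44,000: Gideon, Briar, Svea, Celia, Kofi, Ualani, Henrik, Esperanza, Zainab, and Thandi each take $44,000; Yara's $44,000 share passes to Yara's issue.
Yara's share ($44,000) is divided into 2 shares of $22,000: Chioma and Tavita each take $22,000.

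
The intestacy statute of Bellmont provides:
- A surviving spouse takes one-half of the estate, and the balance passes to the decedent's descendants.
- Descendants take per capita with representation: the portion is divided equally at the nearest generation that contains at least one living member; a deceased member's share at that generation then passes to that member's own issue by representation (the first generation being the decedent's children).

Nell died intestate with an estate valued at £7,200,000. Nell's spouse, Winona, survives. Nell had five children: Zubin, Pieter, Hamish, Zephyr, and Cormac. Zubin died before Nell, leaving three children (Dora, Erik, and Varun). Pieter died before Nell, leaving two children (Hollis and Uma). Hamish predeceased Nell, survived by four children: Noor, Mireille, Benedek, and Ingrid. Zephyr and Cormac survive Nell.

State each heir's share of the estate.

Winona takes one-half of £7,200,000 = £3,600,000. The remaining £3,600,000 passes to the descendants.
The descendants' portion (£3,600,000) is divided into 5 shares of £720,000: Zephyr and Cormac each take £720,000; Zubin's £720,000 share passes to Zubin's issue; Pieter's £720,000 share passes to Pieter's issue; Hamish's £720,000 share passes to Hamish's issue.
Zubin's share (£720,000) is divided into 3 shares of £240,000: Dora, Erik, and Varun each take £240,000.
Pieter's share (£720,000) is divided into 2 shares of £360,000: Hollis and Uma each take £360,000.
Hamish's share (£720,000) is divided into 4 shares of £180,000: Noor, Mireille, Benedek, and Ingrid each take £180,000.

Winona: £3,600,000; Dora: £240,000; Erik: £240,000; Varun: £240,000; Hollis: £360,000; Uma: £360,000; Noor: £180,000; Mireille: £180,000; Benedek: £180,000; Ingrid: £180,000; Zephyr: £720,000; Cormac: £720,000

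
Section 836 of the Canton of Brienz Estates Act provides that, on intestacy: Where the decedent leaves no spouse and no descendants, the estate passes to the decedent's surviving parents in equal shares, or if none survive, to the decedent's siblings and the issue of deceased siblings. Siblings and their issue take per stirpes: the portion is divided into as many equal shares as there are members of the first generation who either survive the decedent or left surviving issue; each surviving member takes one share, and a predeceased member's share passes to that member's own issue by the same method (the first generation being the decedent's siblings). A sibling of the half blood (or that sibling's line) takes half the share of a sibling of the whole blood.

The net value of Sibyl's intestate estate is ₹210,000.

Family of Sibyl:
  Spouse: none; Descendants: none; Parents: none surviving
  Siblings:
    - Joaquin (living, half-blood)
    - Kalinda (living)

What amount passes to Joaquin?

The entire ₹210,000 passes to the siblings and their issue.
Counting each half-blood sibling's line as half a unit, there are 3/2 units in ₹210,000, so one unit is ₹140,000. Whole-blood lines (Kalinda) take ₹140,000 each; half-blood lines (Joaquin) take ₹70,000 each.

Joaquin receives ₹70,000.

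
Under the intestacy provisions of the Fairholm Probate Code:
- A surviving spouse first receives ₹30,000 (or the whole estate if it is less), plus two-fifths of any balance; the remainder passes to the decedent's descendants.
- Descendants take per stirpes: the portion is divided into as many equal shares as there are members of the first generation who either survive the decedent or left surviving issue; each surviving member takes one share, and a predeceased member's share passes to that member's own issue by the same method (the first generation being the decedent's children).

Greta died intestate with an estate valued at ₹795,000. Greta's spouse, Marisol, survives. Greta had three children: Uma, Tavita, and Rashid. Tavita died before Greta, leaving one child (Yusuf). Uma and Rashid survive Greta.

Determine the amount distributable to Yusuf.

Yusuf receives ₹153,000.

Marisol first takes ₹30,000, leaving a balance of ₹765,000. Marisol then takes two-fifths of the balance (₹306,000), for a total of ₹336,000. The remaining ₹459,000 passes to the descendants.
The descendants' portion (₹459,000) is divided into 3 shares of ₹153,000: Uma and Rashid each take ₹153,000; Tavita's ₹153,000 share passes to Tavita's issue.
Tavita's share (₹153,000) passes entirely to Yusuf.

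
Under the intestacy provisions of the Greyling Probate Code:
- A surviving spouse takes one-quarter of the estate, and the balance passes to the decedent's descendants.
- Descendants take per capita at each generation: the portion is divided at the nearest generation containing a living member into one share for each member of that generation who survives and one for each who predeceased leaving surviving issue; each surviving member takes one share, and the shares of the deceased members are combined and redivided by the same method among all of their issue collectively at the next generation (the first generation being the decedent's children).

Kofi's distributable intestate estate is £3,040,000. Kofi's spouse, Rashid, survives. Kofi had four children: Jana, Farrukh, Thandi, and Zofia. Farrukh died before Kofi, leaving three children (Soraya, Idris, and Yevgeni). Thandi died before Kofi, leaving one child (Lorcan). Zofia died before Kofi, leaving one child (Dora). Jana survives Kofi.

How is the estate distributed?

Rashid takes one-quarter of £3,040,000 = £760,000. The remaining £2,280,000 passes to the descendants.
The descendants' portion (£2,280,000) is divided at the children's generation into 4 shares of £570,000. Jana takes £570,000. The 3 shares of the deceased (Farrukh, Thandi, and Zofia) are combined into a pool of £1,710,000.
That pool (£1,710,000) is divided at the grandchildren's generation equally among Soraya, Idris, Yevgeni, Lorcan, and Dora: £342,000 each.

Rashid: £760,000; Jana: £570,000; Soraya: £342,000; Idris: £342,000; Yevgeni: £342,000; Lorcan: £342,000; Dora: £342,000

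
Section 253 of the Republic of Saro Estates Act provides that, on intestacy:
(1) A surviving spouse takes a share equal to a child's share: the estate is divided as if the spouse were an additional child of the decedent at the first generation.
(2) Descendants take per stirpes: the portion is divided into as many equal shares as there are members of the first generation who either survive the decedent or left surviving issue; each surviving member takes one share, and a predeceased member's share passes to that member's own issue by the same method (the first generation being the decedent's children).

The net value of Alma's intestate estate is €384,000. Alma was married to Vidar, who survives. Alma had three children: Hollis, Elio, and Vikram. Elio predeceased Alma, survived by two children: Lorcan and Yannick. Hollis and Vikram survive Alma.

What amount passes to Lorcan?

The spouse counts as an additional share at the children's level, so there are 4 primary shares of €96,000. Vidar takes one such share (€96,000).
The children's combined portion (€288,000) is divided into 3 shares of €96,000: Hollis and Vikram each take €96,000; Elio's €96,000 share passes to Elio's issue.
Elio's share (€96,000) is divided into 2 shares of €48,000: Lorcan and Yannick each take €48,000.

Lorcan receives €48,000.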